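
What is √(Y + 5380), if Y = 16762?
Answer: √22142 ≈ 148.80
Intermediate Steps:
√(Y + 5380) = √(16762 + 5380) = √22142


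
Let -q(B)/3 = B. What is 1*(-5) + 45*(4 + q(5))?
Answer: -500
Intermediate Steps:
q(B) = -3*B
1*(-5) + 45*(4 + q(5)) = 1*(-5) + 45*(4 - 3*5) = -5 + 45*(4 - 15) = -5 + 45*(-11) = -5 - 495 = -500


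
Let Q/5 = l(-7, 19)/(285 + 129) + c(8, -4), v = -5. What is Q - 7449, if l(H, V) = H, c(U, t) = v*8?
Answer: -3166721/414 ≈ -7649.1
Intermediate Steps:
c(U, t) = -40 (c(U, t) = -5*8 = -40)
Q = -82835/414 (Q = 5*(-7/(285 + 129) - 40) = 5*(-7/414 - 40) = 5*(-16567/414) = -82835/414 ≈ -200.08)
Q - 7449 = -82835/414 - 7449 = -3166721/414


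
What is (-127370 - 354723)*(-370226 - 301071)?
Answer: 323627584621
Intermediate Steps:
(-127370 - 354723)*(-370226 - 301071) = -482093*(-671297) = 323627584621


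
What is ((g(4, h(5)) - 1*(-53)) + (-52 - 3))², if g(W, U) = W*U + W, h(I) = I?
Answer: 484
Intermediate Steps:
g(W, U) = W + U*W (g(W, U) = U*W + W = W + U*W)
((g(4, h(5)) - 1*(-53)) + (-52 - 3))² = ((4*(1 + 5) - 1*(-53)) + (-52 - 3))² = ((4*6 + 53) - 55)² = ((24 + 53) - 55)² = (77 - 55)² = 22² = 484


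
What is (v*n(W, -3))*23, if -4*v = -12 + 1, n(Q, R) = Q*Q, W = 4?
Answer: 1012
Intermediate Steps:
n(Q, R) = Q**2
v = 11/4 (v = -(-12 + 1)/4 = -1/4*(-11) = 11/4 ≈ 2.7500)
(v*n(W, -3))*23 = ((11/4)*4**2)*23 = ((11/4)*16)*23 = 44*23 = 1012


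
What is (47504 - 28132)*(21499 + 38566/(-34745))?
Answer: 14469802829308/34745 ≈ 4.1646e+8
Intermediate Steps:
(47504 - 28132)*(21499 + 38566/(-34745)) = 19372*(21499 + 38566*(-1/34745)) = 19372*(21499 - 38566/34745) = 19372*(746944189/34745) = 14469802829308/34745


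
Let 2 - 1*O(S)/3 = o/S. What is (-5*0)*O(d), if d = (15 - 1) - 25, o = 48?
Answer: 0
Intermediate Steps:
d = -11 (d = 14 - 25 = -11)
O(S) = 6 - 144/S
(-5*0)*O(d) = (-5*0)*(6 - 144/(-11)) = 0*(6 - 144*(-1/11)) = 0*(6 + 144/11) = 0*(210/11) = 0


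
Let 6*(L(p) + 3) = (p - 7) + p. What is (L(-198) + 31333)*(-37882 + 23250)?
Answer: -1372313332/3 ≈ -4.5744e+8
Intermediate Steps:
L(p) = -25/6 + p/3 (L(p) = -3 + ((p - 7) + p)/6 = -3 + ((-7 + p) + p)/6 = -3 + (-7 + 2*p)/6 = -3 + (-7/6 + p/3) = -25/6 + p/3)
(L(-198) + 31333)*(-37882 + 23250) = ((-25/6 + (⅓)*(-198)) + 31333)*(-37882 + 23250) = ((-25/6 - 66) + 31333)*(-14632) = (-421/6 + 31333)*(-14632) = (187577/6)*(-14632) = -1372313332/3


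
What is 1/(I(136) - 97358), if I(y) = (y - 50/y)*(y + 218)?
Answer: -34/1677701 ≈ -2.0266e-5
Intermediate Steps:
I(y) = (218 + y)*(y - 50/y) (I(y) = (y - 50/y)*(218 + y) = (218 + y)*(y - 50/y))
1/(I(136) - 97358) = 1/((-50 + 136² - 10900/136 + 218*136) - 97358) = 1/((-50 + 18496 - 10900*1/136 + 29648) - 97358) = 1/((-50 + 18496 - 2725/34 + 29648) - 97358) = 1/(1632471/34 - 97358) = 1/(-1677701/34) = -34/1677701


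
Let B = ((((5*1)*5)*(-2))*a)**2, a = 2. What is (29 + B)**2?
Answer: 100580841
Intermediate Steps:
B = 10000 (B = ((((5*1)*5)*(-2))*2)**2 = (((5*5)*(-2))*2)**2 = ((25*(-2))*2)**2 = (-50*2)**2 = (-100)**2 = 10000)
(29 + B)**2 = (29 + 10000)**2 = 10029**2 = 100580841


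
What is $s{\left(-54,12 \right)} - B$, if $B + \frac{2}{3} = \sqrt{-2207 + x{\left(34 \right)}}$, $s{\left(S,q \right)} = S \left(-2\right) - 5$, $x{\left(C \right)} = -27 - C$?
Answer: $\frac{311}{3} - 18 i \sqrt{7} \approx 103.67 - 47.624 i$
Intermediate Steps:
$s{\left(S,q \right)} = -5 - 2 S$ ($s{\left(S,q \right)} = - 2 S - 5 = -5 - 2 S$)
$B = - \frac{2}{3} + 18 i \sqrt{7}$ ($B = - \frac{2}{3} + \sqrt{-2207 - 61} = - \frac{2}{3} + \sqrt{-2268} = - \frac{2}{3} + 18 i \sqrt{7} \approx -0.66667 + 47.624 i$)
$s{\left(-54,12 \right)} - B = \left(-5 - -108\right) - \left(- \frac{2}{3} + 18 i \sqrt{7}\right) = \left(-5 + 108\right) + \left(\frac{2}{3} - 18 i \sqrt{7}\right) = 103 + \left(\frac{2}{3} - 18 i \sqrt{7}\right) = \frac{311}{3} - 18 i \sqrt{7}$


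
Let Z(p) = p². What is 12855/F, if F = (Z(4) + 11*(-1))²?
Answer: 2571/5 ≈ 514.20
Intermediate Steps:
F = 25 (F = (4² + 11*(-1))² = (16 - 11)² = 5² = 25)
12855/F = 12855/25 = 12855*(1/25) = 2571/5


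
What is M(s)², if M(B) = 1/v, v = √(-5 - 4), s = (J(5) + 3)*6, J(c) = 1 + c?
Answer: -⅑ ≈ -0.11111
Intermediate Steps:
s = 54 (s = ((1 + 5) + 3)*6 = (6 + 3)*6 = 9*6 = 54)
v = 3*I (v = √(-9) = 3*I ≈ 3.0*I)
M(B) = -I/3 (M(B) = 1/(3*I) = -I/3)
M(s)² = (-I/3)² = -⅑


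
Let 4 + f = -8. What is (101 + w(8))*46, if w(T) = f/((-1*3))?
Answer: 4830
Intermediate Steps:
f = -12 (f = -4 - 8 = -12)
w(T) = 4 (w(T) = -12/((-1*3)) = -12/(-3) = -12*(-1/3) = 4)
(101 + w(8))*46 = (101 + 4)*46 = 105*46 = 4830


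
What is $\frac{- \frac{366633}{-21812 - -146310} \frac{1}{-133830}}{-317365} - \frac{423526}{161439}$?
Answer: $- \frac{248835563428034227943}{94850763644254916100} \approx -2.6234$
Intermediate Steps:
$\frac{- \frac{366633}{-21812 - -146310} \frac{1}{-133830}}{-317365} - \frac{423526}{161439} = - \frac{366633}{-21812 + 146310} \left(- \frac{1}{133830}\right) \left(- \frac{1}{317365}\right) - \frac{423526}{161439} = - \frac{366633}{124498} \left(- \frac{1}{133830}\right) \left(- \frac{1}{317365}\right) - \frac{423526}{161439} = \left(-366633\right) \frac{1}{124498} \left(- \frac{1}{133830}\right) \left(- \frac{1}{317365}\right) - \frac{423526}{161439} = \left(- \frac{366633}{124498}\right) \left(- \frac{1}{133830}\right) \left(- \frac{1}{317365}\right) - \frac{423526}{161439} = \frac{40737}{1851285260} \left(- \frac{1}{317365}\right) - \frac{423526}{161439} = - \frac{40737}{587533146539900} - \frac{423526}{161439} = - \frac{248835563428034227943}{94850763644254916100}$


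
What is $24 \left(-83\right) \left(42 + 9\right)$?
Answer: $-101592$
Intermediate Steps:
$24 \left(-83\right) \left(42 + 9\right) = \left(-1992\right) 51 = -101592$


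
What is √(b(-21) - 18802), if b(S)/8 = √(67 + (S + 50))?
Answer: √(-18802 + 32*√6) ≈ 136.83*I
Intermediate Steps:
b(S) = 8*√(117 + S) (b(S) = 8*√(67 + (S + 50)) = 8*√(67 + (50 + S)) = 8*√(117 + S))
√(b(-21) - 18802) = √(8*√(117 - 21) - 18802) = √(8*√96 - 18802) = √(8*(4*√6) - 18802) = √(32*√6 - 18802) = √(-18802 + 32*√6)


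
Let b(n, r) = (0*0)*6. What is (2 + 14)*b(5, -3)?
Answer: 0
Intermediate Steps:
b(n, r) = 0 (b(n, r) = 0*6 = 0)
(2 + 14)*b(5, -3) = (2 + 14)*0 = 16*0 = 0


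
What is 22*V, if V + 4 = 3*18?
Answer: 1100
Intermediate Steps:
V = 50 (V = -4 + 3*18 = -4 + 54 = 50)
22*V = 22*50 = 1100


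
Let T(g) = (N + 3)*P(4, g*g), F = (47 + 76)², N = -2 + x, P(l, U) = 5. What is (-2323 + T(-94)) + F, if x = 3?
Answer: 12826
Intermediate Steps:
N = 1 (N = -2 + 3 = 1)
F = 15129 (F = 123² = 15129)
T(g) = 20 (T(g) = (1 + 3)*5 = 4*5 = 20)
(-2323 + T(-94)) + F = (-2323 + 20) + 15129 = -2303 + 15129 = 12826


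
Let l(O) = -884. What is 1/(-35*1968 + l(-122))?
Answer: -1/69764 ≈ -1.4334e-5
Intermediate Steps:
1/(-35*1968 + l(-122)) = 1/(-35*1968 - 884) = 1/(-68880 - 884) = 1/(-69764) = -1/69764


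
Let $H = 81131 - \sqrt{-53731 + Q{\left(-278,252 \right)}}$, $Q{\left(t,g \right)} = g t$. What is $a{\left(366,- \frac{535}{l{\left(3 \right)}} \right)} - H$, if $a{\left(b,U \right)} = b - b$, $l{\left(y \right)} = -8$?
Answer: $-81131 + i \sqrt{123787} \approx -81131.0 + 351.83 i$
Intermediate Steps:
$a{\left(b,U \right)} = 0$
$H = 81131 - i \sqrt{123787}$ ($H = 81131 - \sqrt{-53731 + 252 \left(-278\right)} = 81131 - \sqrt{-53731 - 70056} = 81131 - \sqrt{-123787} = 81131 - i \sqrt{123787} \approx 81131.0 - 351.83 i$)
$a{\left(366,- \frac{535}{l{\left(3 \right)}} \right)} - H = 0 - \left(81131 - i \sqrt{123787}\right) = -81131 + i \sqrt{123787}$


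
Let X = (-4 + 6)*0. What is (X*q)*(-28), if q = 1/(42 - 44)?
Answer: 0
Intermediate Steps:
q = -1/2 (q = 1/(-2) = -1/2 ≈ -0.50000)
X = 0 (X = 2*0 = 0)
(X*q)*(-28) = (0*(-1/2))*(-28) = 0*(-28) = 0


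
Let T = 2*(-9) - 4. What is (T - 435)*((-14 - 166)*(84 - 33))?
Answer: 4195260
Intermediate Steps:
T = -22 (T = -18 - 4 = -22)
(T - 435)*((-14 - 166)*(84 - 33)) = (-22 - 435)*((-14 - 166)*(84 - 33)) = -(-82260)*51 = -457*(-9180) = 4195260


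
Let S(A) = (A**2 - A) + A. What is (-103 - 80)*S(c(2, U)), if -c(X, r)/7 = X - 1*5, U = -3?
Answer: -80703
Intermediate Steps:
c(X, r) = 35 - 7*X (c(X, r) = -7*(X - 1*5) = -7*(X - 5) = -7*(-5 + X) = 35 - 7*X)
S(A) = A**2
(-103 - 80)*S(c(2, U)) = (-103 - 80)*(35 - 7*2)**2 = -183*(35 - 14)**2 = -183*21**2 = -183*441 = -80703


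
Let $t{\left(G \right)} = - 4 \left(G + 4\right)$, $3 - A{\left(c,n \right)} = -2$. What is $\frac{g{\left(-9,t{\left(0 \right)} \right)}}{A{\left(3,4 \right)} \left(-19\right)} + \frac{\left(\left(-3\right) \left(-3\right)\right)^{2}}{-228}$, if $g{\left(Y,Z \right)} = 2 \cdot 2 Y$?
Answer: $\frac{9}{380} \approx 0.023684$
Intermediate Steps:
$A{\left(c,n \right)} = 5$ ($A{\left(c,n \right)} = 3 - -2 = 3 + 2 = 5$)
$t{\left(G \right)} = -16 - 4 G$ ($t{\left(G \right)} = - 4 \left(4 + G\right) = -16 - 4 G$)
$g{\left(Y,Z \right)} = 4 Y$
$\frac{g{\left(-9,t{\left(0 \right)} \right)}}{A{\left(3,4 \right)} \left(-19\right)} + \frac{\left(\left(-3\right) \left(-3\right)\right)^{2}}{-228} = \frac{4 \left(-9\right)}{5 \left(-19\right)} + \frac{\left(\left(-3\right) \left(-3\right)\right)^{2}}{-228} = - \frac{36}{-95} + 9^{2} \left(- \frac{1}{228}\right) = \left(-36\right) \left(- \frac{1}{95}\right) + 81 \left(- \frac{1}{228}\right) = \frac{36}{95} - \frac{27}{76} = \frac{9}{380}$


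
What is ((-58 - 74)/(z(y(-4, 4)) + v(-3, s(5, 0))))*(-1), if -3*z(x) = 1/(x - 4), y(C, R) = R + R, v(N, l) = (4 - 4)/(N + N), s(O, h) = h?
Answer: -1584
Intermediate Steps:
v(N, l) = 0 (v(N, l) = 0/((2*N)) = 0*(1/(2*N)) = 0)
y(C, R) = 2*R
z(x) = -1/(3*(-4 + x)) (z(x) = -1/(3*(x - 4)) = -1/(3*(-4 + x)))
((-58 - 74)/(z(y(-4, 4)) + v(-3, s(5, 0))))*(-1) = ((-58 - 74)/(-1/(-12 + 3*(2*4)) + 0))*(-1) = -132/(-1/(-12 + 3*8) + 0)*(-1) = -132/(-1/(-12 + 24) + 0)*(-1) = -132/(-1/12 + 0)*(-1) = -132/(-1/12)*(-1) = -132*(-12)*(-1) = 1584*(-1) = -1584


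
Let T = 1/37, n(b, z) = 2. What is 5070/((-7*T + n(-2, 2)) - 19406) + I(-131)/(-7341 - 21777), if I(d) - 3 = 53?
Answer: -550245110/2090541369 ≈ -0.26321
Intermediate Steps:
I(d) = 56 (I(d) = 3 + 53 = 56)
T = 1/37 (T = 1*(1/37) = 1/37 ≈ 0.027027)
5070/((-7*T + n(-2, 2)) - 19406) + I(-131)/(-7341 - 21777) = 5070/((-7*1/37 + 2) - 19406) + 56/(-7341 - 21777) = 5070/((-7/37 + 2) - 19406) + 56/(-29118) = 5070/(67/37 - 19406) + 56*(-1/29118) = 5070/(-717955/37) - 28/14559 = 5070*(-37/717955) - 28/14559 = -37518/143591 - 28/14559 = -550245110/2090541369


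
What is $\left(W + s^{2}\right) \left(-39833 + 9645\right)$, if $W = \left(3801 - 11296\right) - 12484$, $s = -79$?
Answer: $414722744$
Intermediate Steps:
$W = -19979$ ($W = -7495 - 12484 = -19979$)
$\left(W + s^{2}\right) \left(-39833 + 9645\right) = \left(-19979 + \left(-79\right)^{2}\right) \left(-39833 + 9645\right) = \left(-19979 + 6241\right) \left(-30188\right) = \left(-13738\right) \left(-30188\right) = 414722744$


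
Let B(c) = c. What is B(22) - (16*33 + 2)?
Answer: -508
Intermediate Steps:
B(22) - (16*33 + 2) = 22 - (16*33 + 2) = 22 - (528 + 2) = 22 - 1*530 = 22 - 530 = -508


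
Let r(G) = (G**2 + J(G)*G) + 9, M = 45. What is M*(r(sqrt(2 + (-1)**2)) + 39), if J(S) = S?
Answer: 2430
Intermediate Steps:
r(G) = 9 + 2*G**2 (r(G) = (G**2 + G*G) + 9 = (G**2 + G**2) + 9 = 2*G**2 + 9 = 9 + 2*G**2)
M*(r(sqrt(2 + (-1)**2)) + 39) = 45*((9 + 2*(sqrt(2 + (-1)**2))**2) + 39) = 45*((9 + 2*(sqrt(2 + 1))**2) + 39) = 45*((9 + 2*(sqrt(3))**2) + 39) = 45*((9 + 2*3) + 39) = 45*((9 + 6) + 39) = 45*(15 + 39) = 45*54 = 2430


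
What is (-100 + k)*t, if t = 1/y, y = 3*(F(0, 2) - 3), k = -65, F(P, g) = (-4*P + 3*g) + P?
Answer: -55/3 ≈ -18.333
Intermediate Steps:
F(P, g) = -3*P + 3*g
y = 9 (y = 3*((-3*0 + 3*2) - 3) = 3*((0 + 6) - 3) = 3*(6 - 3) = 3*3 = 9)
t = 1/9 ≈ 0.11111
(-100 + k)*t = (-100 - 65)*(1/9) = -165*1/9 = -55/3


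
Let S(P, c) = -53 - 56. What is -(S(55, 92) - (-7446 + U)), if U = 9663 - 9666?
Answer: -7340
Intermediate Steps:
S(P, c) = -109
U = -3
-(S(55, 92) - (-7446 + U)) = -(-109 - (-7446 - 3)) = -(-109 - 1*(-7449)) = -(-109 + 7449) = -1*7340 = -7340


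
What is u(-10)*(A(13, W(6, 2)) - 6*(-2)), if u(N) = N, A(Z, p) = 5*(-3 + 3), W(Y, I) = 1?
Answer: -120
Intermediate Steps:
A(Z, p) = 0 (A(Z, p) = 5*0 = 0)
u(-10)*(A(13, W(6, 2)) - 6*(-2)) = -10*(0 - 6*(-2)) = -10*(0 + 12) = -10*12 = -120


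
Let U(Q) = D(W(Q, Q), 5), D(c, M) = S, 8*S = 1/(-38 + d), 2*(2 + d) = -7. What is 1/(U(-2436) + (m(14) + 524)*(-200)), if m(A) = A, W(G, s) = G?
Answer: -348/37444801 ≈ -9.2937e-6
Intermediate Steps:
d = -11/2 (d = -2 + (½)*(-7) = -2 - 7/2 = -11/2 ≈ -5.5000)
S = -1/348 (S = 1/(8*(-38 - 11/2)) = 1/(8*(-87/2)) = (⅛)*(-2/87) = -1/348 ≈ -0.0028736)
D(c, M) = -1/348
U(Q) = -1/348
1/(U(-2436) + (m(14) + 524)*(-200)) = 1/(-1/348 + (14 + 524)*(-200)) = 1/(-1/348 + 538*(-200)) = 1/(-1/348 - 107600) = 1/(-37444801/348) = -348/37444801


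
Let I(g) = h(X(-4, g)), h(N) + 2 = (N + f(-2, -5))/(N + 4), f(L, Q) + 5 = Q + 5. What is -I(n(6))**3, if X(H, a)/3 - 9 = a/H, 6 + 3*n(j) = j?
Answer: 64000/29791 ≈ 2.1483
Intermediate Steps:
f(L, Q) = Q (f(L, Q) = -5 + (Q + 5) = -5 + (5 + Q) = Q)
n(j) = -2 + j/3
X(H, a) = 27 + 3*a/H (X(H, a) = 27 + 3*(a/H) = 27 + 3*a/H)
h(N) = -2 + (-5 + N)/(4 + N) (h(N) = -2 + (N - 5)/(N + 4) = -2 + (-5 + N)/(4 + N))
I(g) = (-40 + 3*g/4)/(31 - 3*g/4) (I(g) = (-13 - (27 + 3*g/(-4)))/(4 + (27 + 3*g/(-4))) = (-13 - (27 + 3*g*(-1/4)))/(4 + (27 + 3*g*(-1/4))) = (-13 - (27 - 3*g/4))/(4 + (27 - 3*g/4)) = (-13 + (-27 + 3*g/4))/(31 - 3*g/4) = (-40 + 3*g/4)/(31 - 3*g/4))
-I(n(6))**3 = -((-160 + 3*(-2 + (1/3)*6))/(124 - 3*(-2 + (1/3)*6)))**3 = -((-160 + 3*(-2 + 2))/(124 - 3*(-2 + 2)))**3 = -((-160 + 3*0)/(124 - 3*0))**3 = -((-160 + 0)/(124 + 0))**3 = -(-160/124)**3 = -((1/124)*(-160))**3 = -(-40/31)**3 = -1*(-64000/29791) = 64000/29791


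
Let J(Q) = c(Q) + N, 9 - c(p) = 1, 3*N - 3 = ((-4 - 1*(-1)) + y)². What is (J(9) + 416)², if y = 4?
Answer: 1628176/9 ≈ 1.8091e+5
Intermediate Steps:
N = 4/3 (N = 1 + ((-4 - 1*(-1)) + 4)²/3 = 1 + ((-4 + 1) + 4)²/3 = 1 + (-3 + 4)²/3 = 1 + (⅓)*1² = 1 + (⅓)*1 = 1 + ⅓ = 4/3 ≈ 1.3333)
c(p) = 8 (c(p) = 9 - 1*1 = 9 - 1 = 8)
J(Q) = 28/3 (J(Q) = 8 + 4/3 = 28/3)
(J(9) + 416)² = (28/3 + 416)² = (1276/3)² = 1628176/9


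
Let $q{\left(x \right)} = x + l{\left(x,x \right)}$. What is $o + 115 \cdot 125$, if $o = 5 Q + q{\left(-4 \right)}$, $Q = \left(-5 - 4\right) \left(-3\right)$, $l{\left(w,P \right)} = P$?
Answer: $14502$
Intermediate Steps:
$q{\left(x \right)} = 2 x$ ($q{\left(x \right)} = x + x = 2 x$)
$Q = 27$ ($Q = \left(-9\right) \left(-3\right) = 27$)
$o = 127$ ($o = 5 \cdot 27 + 2 \left(-4\right) = 135 - 8 = 127$)
$o + 115 \cdot 125 = 127 + 115 \cdot 125 = 127 + 14375 = 14502$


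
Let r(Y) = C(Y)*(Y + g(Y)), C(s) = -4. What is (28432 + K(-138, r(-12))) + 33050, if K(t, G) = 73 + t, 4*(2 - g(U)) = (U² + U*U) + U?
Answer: 61417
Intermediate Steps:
g(U) = 2 - U²/2 - U/4 (g(U) = 2 - ((U² + U*U) + U)/4 = 2 - ((U² + U²) + U)/4 = 2 - (2*U² + U)/4 = 2 - (U + 2*U²)/4 = 2 + (-U²/2 - U/4) = 2 - U²/2 - U/4)
r(Y) = -8 - 3*Y + 2*Y² (r(Y) = -4*(Y + (2 - Y²/2 - Y/4)) = -4*(2 - Y²/2 + 3*Y/4) = -8 - 3*Y + 2*Y²)
(28432 + K(-138, r(-12))) + 33050 = (28432 + (73 - 138)) + 33050 = (28432 - 65) + 33050 = 28367 + 33050 = 61417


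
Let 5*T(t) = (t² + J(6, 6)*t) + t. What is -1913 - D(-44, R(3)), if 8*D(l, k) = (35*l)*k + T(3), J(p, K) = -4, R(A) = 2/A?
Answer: -5354/3 ≈ -1784.7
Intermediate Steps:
T(t) = -3*t/5 + t²/5 (T(t) = ((t² - 4*t) + t)/5 = (t² - 3*t)/5 = -3*t/5 + t²/5)
D(l, k) = 35*k*l/8 (D(l, k) = ((35*l)*k + (⅕)*3*(-3 + 3))/8 = (35*k*l + (⅕)*3*0)/8 = (35*k*l + 0)/8 = (35*k*l)/8 = 35*k*l/8)
-1913 - D(-44, R(3)) = -1913 - 35*2/3*(-44)/8 = -1913 - 35*2*(⅓)*(-44)/8 = -1913 - 35*2*(-44)/(8*3) = -1913 - 1*(-385/3) = -1913 + 385/3 = -5354/3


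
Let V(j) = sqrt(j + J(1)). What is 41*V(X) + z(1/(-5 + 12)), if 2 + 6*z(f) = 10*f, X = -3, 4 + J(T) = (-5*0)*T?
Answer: -2/21 + 41*I*sqrt(7) ≈ -0.095238 + 108.48*I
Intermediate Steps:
J(T) = -4 (J(T) = -4 + (-5*0)*T = -4 + 0*T = -4 + 0 = -4)
z(f) = -1/3 + 5*f/3 (z(f) = -1/3 + (10*f)/6 = -1/3 + 5*f/3)
V(j) = sqrt(-4 + j) (V(j) = sqrt(j - 4) = sqrt(-4 + j))
41*V(X) + z(1/(-5 + 12)) = 41*sqrt(-4 - 3) + (-1/3 + 5/(3*(-5 + 12))) = 41*sqrt(-7) + (-1/3 + (5/3)/7) = 41*(I*sqrt(7)) + (-1/3 + (5/3)*(1/7)) = 41*I*sqrt(7) + (-1/3 + 5/21) = 41*I*sqrt(7) - 2/21 = -2/21 + 41*I*sqrt(7)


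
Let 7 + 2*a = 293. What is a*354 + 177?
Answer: 50799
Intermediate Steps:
a = 143 (a = -7/2 + (½)*293 = -7/2 + 293/2 = 143)
a*354 + 177 = 143*354 + 177 = 50622 + 177 = 50799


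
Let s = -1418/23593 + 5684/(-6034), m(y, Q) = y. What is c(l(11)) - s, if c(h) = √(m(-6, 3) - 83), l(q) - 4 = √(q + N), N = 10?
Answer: 10189916/10168583 + I*√89 ≈ 1.0021 + 9.434*I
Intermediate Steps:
l(q) = 4 + √(10 + q) (l(q) = 4 + √(q + 10) = 4 + √(10 + q))
c(h) = I*√89 (c(h) = √(-6 - 83) = √(-89) = I*√89)
s = -10189916/10168583 (s = -1418*1/23593 + 5684*(-1/6034) = -1418/23593 - 406/431 = -10189916/10168583 ≈ -1.0021)
c(l(11)) - s = I*√89 - 1*(-10189916/10168583) = I*√89 + 10189916/10168583 = 10189916/10168583 + I*√89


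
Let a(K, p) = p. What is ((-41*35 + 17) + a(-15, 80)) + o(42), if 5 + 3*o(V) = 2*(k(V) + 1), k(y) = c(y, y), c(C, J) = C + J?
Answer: -1283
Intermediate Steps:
k(y) = 2*y (k(y) = y + y = 2*y)
o(V) = -1 + 4*V/3 (o(V) = -5/3 + (2*(2*V + 1))/3 = -5/3 + (2*(1 + 2*V))/3 = -5/3 + (2 + 4*V)/3 = -5/3 + (2/3 + 4*V/3) = -1 + 4*V/3)
((-41*35 + 17) + a(-15, 80)) + o(42) = ((-41*35 + 17) + 80) + (-1 + (4/3)*42) = ((-1435 + 17) + 80) + (-1 + 56) = (-1418 + 80) + 55 = -1338 + 55 = -1283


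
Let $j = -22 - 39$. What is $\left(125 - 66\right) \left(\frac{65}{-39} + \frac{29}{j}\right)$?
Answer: $- \frac{23128}{183} \approx -126.38$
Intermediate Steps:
$j = -61$ ($j = -22 - 39 = -61$)
$\left(125 - 66\right) \left(\frac{65}{-39} + \frac{29}{j}\right) = \left(125 - 66\right) \left(\frac{65}{-39} + \frac{29}{-61}\right) = 59 \left(65 \left(- \frac{1}{39}\right) + 29 \left(- \frac{1}{61}\right)\right) = 59 \left(- \frac{5}{3} - \frac{29}{61}\right) = 59 \left(- \frac{392}{183}\right) = - \frac{23128}{183}$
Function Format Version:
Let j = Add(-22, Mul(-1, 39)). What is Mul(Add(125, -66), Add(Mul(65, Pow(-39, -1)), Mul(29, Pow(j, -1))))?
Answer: Rational(-23128, 183) ≈ -126.38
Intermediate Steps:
j = -61 (j = Add(-22, -39) = -61)
Mul(Add(125, -66), Add(Mul(65, Pow(-39, -1)), Mul(29, Pow(j, -1)))) = Mul(Add(125, -66), Add(Mul(65, Pow(-39, -1)), Mul(29, Pow(-61, -1)))) = Mul(59, Add(Mul(65, Rational(-1, 39)), Mul(29, Rational(-1, 61)))) = Mul(59, Add(Rational(-5, 3), Rational(-29, 61))) = Mul(59, Rational(-392, 183)) = Rational(-23128, 183)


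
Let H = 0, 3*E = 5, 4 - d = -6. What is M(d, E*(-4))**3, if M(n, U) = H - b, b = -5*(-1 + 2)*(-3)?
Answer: -3375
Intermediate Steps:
d = 10 (d = 4 - 1*(-6) = 4 + 6 = 10)
E = 5/3 (E = (1/3)*5 = 5/3 ≈ 1.6667)
b = 15 (b = -5*1*(-3) = -5*(-3) = 15)
M(n, U) = -15 (M(n, U) = 0 - 1*15 = 0 - 15 = -15)
M(d, E*(-4))**3 = (-15)**3 = -3375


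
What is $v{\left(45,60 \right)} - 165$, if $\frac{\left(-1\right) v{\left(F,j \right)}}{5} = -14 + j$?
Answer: $-395$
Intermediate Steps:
$v{\left(F,j \right)} = 70 - 5 j$ ($v{\left(F,j \right)} = - 5 \left(-14 + j\right) = 70 - 5 j$)
$v{\left(45,60 \right)} - 165 = \left(70 - 300\right) - 165 = -230 - 165 = -395$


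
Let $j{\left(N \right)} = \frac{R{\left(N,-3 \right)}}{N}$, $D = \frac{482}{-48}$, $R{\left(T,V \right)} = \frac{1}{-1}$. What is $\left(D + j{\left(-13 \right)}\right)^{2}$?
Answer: $\frac{9665881}{97344} \approx 99.296$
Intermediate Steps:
$R{\left(T,V \right)} = -1$
$D = - \frac{241}{24}$ ($D = 482 \left(- \frac{1}{48}\right) = - \frac{241}{24} \approx -10.042$)
$j{\left(N \right)} = - \frac{1}{N}$
$\left(D + j{\left(-13 \right)}\right)^{2} = \left(- \frac{241}{24} - \frac{1}{-13}\right)^{2} = \left(- \frac{241}{24} - - \frac{1}{13}\right)^{2} = \left(- \frac{241}{24} + \frac{1}{13}\right)^{2} = \left(- \frac{3109}{312}\right)^{2} = \frac{9665881}{97344}$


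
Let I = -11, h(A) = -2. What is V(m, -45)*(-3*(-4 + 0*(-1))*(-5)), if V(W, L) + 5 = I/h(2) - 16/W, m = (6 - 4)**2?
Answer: 210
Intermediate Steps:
m = 4 (m = 2**2 = 4)
V(W, L) = 1/2 - 16/W (V(W, L) = -5 + (-11/(-2) - 16/W) = -5 + (-11*(-1/2) - 16/W) = -5 + (11/2 - 16/W) = 1/2 - 16/W)
V(m, -45)*(-3*(-4 + 0*(-1))*(-5)) = ((1/2)*(-32 + 4)/4)*(-3*(-4 + 0*(-1))*(-5)) = ((1/2)*(1/4)*(-28))*(-3*(-4 + 0)*(-5)) = -7*(-3*(-4))*(-5)/2 = -42*(-5) = -7/2*(-60) = 210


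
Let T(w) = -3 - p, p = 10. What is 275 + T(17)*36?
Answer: -193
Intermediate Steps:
T(w) = -13 (T(w) = -3 - 1*10 = -3 - 10 = -13)
275 + T(17)*36 = 275 - 13*36 = 275 - 468 = -193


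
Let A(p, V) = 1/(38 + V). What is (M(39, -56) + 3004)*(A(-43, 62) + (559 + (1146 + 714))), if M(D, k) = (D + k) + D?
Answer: 365996213/50 ≈ 7.3199e+6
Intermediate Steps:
M(D, k) = k + 2*D
(M(39, -56) + 3004)*(A(-43, 62) + (559 + (1146 + 714))) = ((-56 + 2*39) + 3004)*(1/(38 + 62) + (559 + (1146 + 714))) = ((-56 + 78) + 3004)*(1/100 + (559 + 1860)) = (22 + 3004)*(1/100 + 2419) = 3026*(241901/100) = 365996213/50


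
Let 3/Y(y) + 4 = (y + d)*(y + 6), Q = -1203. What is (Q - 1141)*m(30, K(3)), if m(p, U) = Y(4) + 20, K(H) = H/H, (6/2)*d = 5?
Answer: -3714068/79 ≈ -47014.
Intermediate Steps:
d = 5/3 (d = (⅓)*5 = 5/3 ≈ 1.6667)
K(H) = 1
Y(y) = 3/(-4 + (6 + y)*(5/3 + y)) (Y(y) = 3/(-4 + (y + 5/3)*(y + 6)) = 3/(-4 + (5/3 + y)*(6 + y)) = 3/(-4 + (6 + y)*(5/3 + y)))
m(p, U) = 3169/158 (m(p, U) = 9/(18 + 3*4² + 23*4) + 20 = 9/(18 + 3*16 + 92) + 20 = 9/(18 + 48 + 92) + 20 = 9/158 + 20 = 3169/158)
(Q - 1141)*m(30, K(3)) = (-1203 - 1141)*(3169/158) = -2344*3169/158 = -3714068/79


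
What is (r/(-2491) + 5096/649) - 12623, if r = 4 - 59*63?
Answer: -433871972/34397 ≈ -12614.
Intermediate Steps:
r = -3713 (r = 4 - 3717 = -3713)
(r/(-2491) + 5096/649) - 12623 = (-3713/(-2491) + 5096/649) - 12623 = (-3713*(-1/2491) + 5096*(1/649)) - 12623 = (79/53 + 5096/649) - 12623 = 321359/34397 - 12623 = -433871972/34397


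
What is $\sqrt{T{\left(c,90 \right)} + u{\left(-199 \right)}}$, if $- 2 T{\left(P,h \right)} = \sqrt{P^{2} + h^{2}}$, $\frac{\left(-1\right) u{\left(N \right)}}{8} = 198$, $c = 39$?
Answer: $\frac{\sqrt{-6336 - 6 \sqrt{1069}}}{2} \approx 40.411 i$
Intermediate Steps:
$u{\left(N \right)} = -1584$ ($u{\left(N \right)} = \left(-8\right) 198 = -1584$)
$T{\left(P,h \right)} = - \frac{\sqrt{P^{2} + h^{2}}}{2}$
$\sqrt{T{\left(c,90 \right)} + u{\left(-199 \right)}} = \sqrt{- \frac{\sqrt{39^{2} + 90^{2}}}{2} - 1584} = \sqrt{- \frac{\sqrt{1521 + 8100}}{2} - 1584} = \sqrt{- \frac{\sqrt{9621}}{2} - 1584} = \sqrt{- \frac{3 \sqrt{1069}}{2} - 1584} = \sqrt{-1584 - \frac{3 \sqrt{1069}}{2}}$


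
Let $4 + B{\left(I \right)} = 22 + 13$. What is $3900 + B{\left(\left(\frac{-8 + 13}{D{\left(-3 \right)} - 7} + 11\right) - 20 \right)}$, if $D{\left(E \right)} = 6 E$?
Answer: $3931$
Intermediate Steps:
$B{\left(I \right)} = 31$ ($B{\left(I \right)} = -4 + \left(22 + 13\right) = -4 + 35 = 31$)
$3900 + B{\left(\left(\frac{-8 + 13}{D{\left(-3 \right)} - 7} + 11\right) - 20 \right)} = 3900 + 31 = 3931$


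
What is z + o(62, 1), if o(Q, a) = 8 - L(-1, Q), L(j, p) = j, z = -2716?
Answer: -2707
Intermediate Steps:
o(Q, a) = 9 (o(Q, a) = 8 - 1*(-1) = 8 + 1 = 9)
z + o(62, 1) = -2716 + 9 = -2707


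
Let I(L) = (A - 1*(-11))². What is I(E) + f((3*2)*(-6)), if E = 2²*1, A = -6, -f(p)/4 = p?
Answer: 169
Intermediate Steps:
f(p) = -4*p
E = 4 (E = 4*1 = 4)
I(L) = 25 (I(L) = (-6 - 1*(-11))² = (-6 + 11)² = 5² = 25)
I(E) + f((3*2)*(-6)) = 25 - 4*3*2*(-6) = 25 - 24*(-6) = 25 - 4*(-36) = 25 + 144 = 169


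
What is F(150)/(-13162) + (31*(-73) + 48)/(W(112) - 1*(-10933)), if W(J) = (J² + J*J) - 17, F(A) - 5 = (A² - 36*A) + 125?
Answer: -324751375/236942324 ≈ -1.3706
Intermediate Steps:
F(A) = 130 + A² - 36*A (F(A) = 5 + ((A² - 36*A) + 125) = 5 + (125 + A² - 36*A) = 130 + A² - 36*A)
W(J) = -17 + 2*J² (W(J) = (J² + J²) - 17 = 2*J² - 17 = -17 + 2*J²)
F(150)/(-13162) + (31*(-73) + 48)/(W(112) - 1*(-10933)) = (130 + 150² - 36*150)/(-13162) + (31*(-73) + 48)/((-17 + 2*112²) - 1*(-10933)) = (130 + 22500 - 5400)*(-1/13162) + (-2263 + 48)/((-17 + 2*12544) + 10933) = 17230*(-1/13162) - 2215/((-17 + 25088) + 10933) = -8615/6581 - 2215/(25071 + 10933) = -8615/6581 - 2215/36004 = -324751375/236942324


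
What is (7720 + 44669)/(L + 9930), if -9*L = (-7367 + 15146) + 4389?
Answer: 52389/8578 ≈ 6.1074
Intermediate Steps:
L = -1352 (L = -((-7367 + 15146) + 4389)/9 = -(7779 + 4389)/9 = -⅑*12168 = -1352)
(7720 + 44669)/(L + 9930) = (7720 + 44669)/(-1352 + 9930) = 52389/8578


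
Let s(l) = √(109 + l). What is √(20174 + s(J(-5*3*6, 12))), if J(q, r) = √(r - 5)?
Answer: √(20174 + √(109 + √7)) ≈ 142.07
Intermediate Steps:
J(q, r) = √(-5 + r)
√(20174 + s(J(-5*3*6, 12))) = √(20174 + √(109 + √(-5 + 12))) = √(20174 + √(109 + √7))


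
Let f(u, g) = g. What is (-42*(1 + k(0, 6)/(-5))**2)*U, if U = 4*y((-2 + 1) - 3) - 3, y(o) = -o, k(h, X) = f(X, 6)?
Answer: -546/25 ≈ -21.840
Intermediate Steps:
k(h, X) = 6
U = 13 (U = 4*(-((-2 + 1) - 3)) - 3 = 4*(-(-1 - 3)) - 3 = 4*(-1*(-4)) - 3 = 4*4 - 3 = 16 - 3 = 13)
(-42*(1 + k(0, 6)/(-5))**2)*U = -42*(1 + 6/(-5))**2*13 = -42*(1 + 6*(-1/5))**2*13 = -42*(1 - 6/5)**2*13 = -42*(-1/5)**2*13 = -42*1/25*13 = -42/25*13 = -546/25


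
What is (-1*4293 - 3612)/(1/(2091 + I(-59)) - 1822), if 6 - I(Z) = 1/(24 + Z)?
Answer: 580195380/133727477 ≈ 4.3386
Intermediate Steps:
I(Z) = 6 - 1/(24 + Z)
(-1*4293 - 3612)/(1/(2091 + I(-59)) - 1822) = (-1*4293 - 3612)/(1/(2091 + (143 + 6*(-59))/(24 - 59)) - 1822) = (-4293 - 3612)/(1/(2091 + (143 - 354)/(-35)) - 1822) = -7905/(1/(2091 - 1/35*(-211)) - 1822) = -7905/(1/(2091 + 211/35) - 1822) = -7905/(1/(73396/35) - 1822) = -7905/(35/73396 - 1822) = -7905/(-133727477/73396) = -7905*(-73396/133727477) = 580195380/133727477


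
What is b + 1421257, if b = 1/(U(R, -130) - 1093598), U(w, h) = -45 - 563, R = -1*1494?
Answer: 1555147936941/1094206 ≈ 1.4213e+6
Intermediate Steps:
R = -1494
U(w, h) = -608
b = -1/1094206 (b = 1/(-608 - 1093598) = 1/(-1094206) = -1/1094206 ≈ -9.1390e-7)
b + 1421257 = -1/1094206 + 1421257 = 1555147936941/1094206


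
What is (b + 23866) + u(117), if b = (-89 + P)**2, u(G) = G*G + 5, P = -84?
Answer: 67489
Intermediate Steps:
u(G) = 5 + G**2 (u(G) = G**2 + 5 = 5 + G**2)
b = 29929 (b = (-89 - 84)**2 = (-173)**2 = 29929)
(b + 23866) + u(117) = (29929 + 23866) + (5 + 117**2) = 53795 + (5 + 13689) = 53795 + 13694 = 67489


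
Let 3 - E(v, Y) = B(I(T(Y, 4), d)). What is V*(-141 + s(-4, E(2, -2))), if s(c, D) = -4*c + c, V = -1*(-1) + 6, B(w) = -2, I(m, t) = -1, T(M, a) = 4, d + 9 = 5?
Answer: -903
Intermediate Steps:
d = -4 (d = -9 + 5 = -4)
V = 7 (V = 1 + 6 = 7)
E(v, Y) = 5 (E(v, Y) = 3 - 1*(-2) = 3 + 2 = 5)
s(c, D) = -3*c
V*(-141 + s(-4, E(2, -2))) = 7*(-141 - 3*(-4)) = 7*(-141 + 12) = 7*(-129) = -903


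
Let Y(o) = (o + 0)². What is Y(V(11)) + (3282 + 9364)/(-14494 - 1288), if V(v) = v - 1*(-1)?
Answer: 1129981/7891 ≈ 143.20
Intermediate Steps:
V(v) = 1 + v (V(v) = v + 1 = 1 + v)
Y(o) = o²
Y(V(11)) + (3282 + 9364)/(-14494 - 1288) = (1 + 11)² + (3282 + 9364)/(-14494 - 1288) = 12² + 12646/(-15782) = 144 + 12646*(-1/15782) = 144 - 6323/7891 = 1129981/7891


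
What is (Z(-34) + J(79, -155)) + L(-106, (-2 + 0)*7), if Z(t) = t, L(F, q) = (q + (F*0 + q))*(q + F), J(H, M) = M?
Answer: 3171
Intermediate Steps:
L(F, q) = 2*q*(F + q) (L(F, q) = (q + (0 + q))*(F + q) = (q + q)*(F + q) = (2*q)*(F + q) = 2*q*(F + q))
(Z(-34) + J(79, -155)) + L(-106, (-2 + 0)*7) = (-34 - 155) + 2*((-2 + 0)*7)*(-106 + (-2 + 0)*7) = -189 + 2*(-2*7)*(-106 - 2*7) = -189 + 2*(-14)*(-106 - 14) = -189 + 2*(-14)*(-120) = -189 + 3360 = 3171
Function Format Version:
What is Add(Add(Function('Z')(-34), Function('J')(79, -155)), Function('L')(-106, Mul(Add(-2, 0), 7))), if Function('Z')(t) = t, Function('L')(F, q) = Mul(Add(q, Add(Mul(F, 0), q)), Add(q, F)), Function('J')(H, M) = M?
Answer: 3171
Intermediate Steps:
Function('L')(F, q) = Mul(2, q, Add(F, q)) (Function('L')(F, q) = Mul(Add(q, Add(0, q)), Add(F, q)) = Mul(Add(q, q), Add(F, q)) = Mul(Mul(2, q), Add(F, q)) = Mul(2, q, Add(F, q)))
Add(Add(Function('Z')(-34), Function('J')(79, -155)), Function('L')(-106, Mul(Add(-2, 0), 7))) = Add(Add(-34, -155), Mul(2, Mul(Add(-2, 0), 7), Add(-106, Mul(Add(-2, 0), 7)))) = Add(-189, Mul(2, Mul(-2, 7), Add(-106, Mul(-2, 7)))) = Add(-189, Mul(2, -14, Add(-106, -14))) = Add(-189, Mul(2, -14, -120)) = Add(-189, 3360) = 3171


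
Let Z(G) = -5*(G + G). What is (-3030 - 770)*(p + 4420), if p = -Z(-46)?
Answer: -15048000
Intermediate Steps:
Z(G) = -10*G
p = -460 (p = -(-10)*(-46) = -1*460 = -460)
(-3030 - 770)*(p + 4420) = (-3030 - 770)*(-460 + 4420) = -3800*3960 = -15048000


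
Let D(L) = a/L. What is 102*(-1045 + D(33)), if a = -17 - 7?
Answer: -1173306/11 ≈ -1.0666e+5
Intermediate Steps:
a = -24
D(L) = -24/L
102*(-1045 + D(33)) = 102*(-1045 - 24/33) = 102*(-1045 - 24*1/33) = 102*(-1045 - 8/11) = 102*(-11503/11) = -1173306/11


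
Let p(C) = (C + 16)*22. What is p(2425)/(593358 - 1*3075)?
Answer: 53702/590283 ≈ 0.090977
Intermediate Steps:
p(C) = 352 + 22*C (p(C) = (16 + C)*22 = 352 + 22*C)
p(2425)/(593358 - 1*3075) = (352 + 22*2425)/(593358 - 1*3075) = (352 + 53350)/(593358 - 3075) = 53702/590283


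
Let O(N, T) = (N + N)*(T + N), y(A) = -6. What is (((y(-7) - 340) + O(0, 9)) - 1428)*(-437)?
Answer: 775238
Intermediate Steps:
O(N, T) = 2*N*(N + T) (O(N, T) = (2*N)*(N + T) = 2*N*(N + T))
(((y(-7) - 340) + O(0, 9)) - 1428)*(-437) = (((-6 - 340) + 2*0*(0 + 9)) - 1428)*(-437) = ((-346 + 2*0*9) - 1428)*(-437) = ((-346 + 0) - 1428)*(-437) = (-346 - 1428)*(-437) = -1774*(-437) = 775238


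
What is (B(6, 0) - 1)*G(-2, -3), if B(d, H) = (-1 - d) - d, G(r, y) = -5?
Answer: 70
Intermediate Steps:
B(d, H) = -1 - 2*d
(B(6, 0) - 1)*G(-2, -3) = ((-1 - 2*6) - 1)*(-5) = ((-1 - 12) - 1)*(-5) = (-13 - 1)*(-5) = -14*(-5) = 70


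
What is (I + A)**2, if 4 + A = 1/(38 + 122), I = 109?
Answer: 282273601/25600 ≈ 11026.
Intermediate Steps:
A = -639/160 (A = -4 + 1/(38 + 122) = -4 + 1/160 = -639/160 ≈ -3.9938)
(I + A)**2 = (109 - 639/160)**2 = (16801/160)**2 = 282273601/25600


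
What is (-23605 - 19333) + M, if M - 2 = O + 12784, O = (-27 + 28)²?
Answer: -30151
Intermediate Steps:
O = 1 (O = 1² = 1)
M = 12787 (M = 2 + (1 + 12784) = 2 + 12785 = 12787)
(-23605 - 19333) + M = (-23605 - 19333) + 12787 = -42938 + 12787 = -30151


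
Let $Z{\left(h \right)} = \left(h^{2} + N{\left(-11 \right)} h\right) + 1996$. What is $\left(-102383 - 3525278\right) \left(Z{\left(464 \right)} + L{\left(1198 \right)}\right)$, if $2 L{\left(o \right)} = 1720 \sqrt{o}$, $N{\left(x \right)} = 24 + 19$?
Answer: $-860640806284 - 3119788460 \sqrt{1198} \approx -9.6862 \cdot 10^{11}$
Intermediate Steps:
$N{\left(x \right)} = 43$
$L{\left(o \right)} = 860 \sqrt{o}$ ($L{\left(o \right)} = \frac{1720 \sqrt{o}}{2} = 860 \sqrt{o}$)
$Z{\left(h \right)} = 1996 + h^{2} + 43 h$ ($Z{\left(h \right)} = \left(h^{2} + 43 h\right) + 1996 = 1996 + h^{2} + 43 h$)
$\left(-102383 - 3525278\right) \left(Z{\left(464 \right)} + L{\left(1198 \right)}\right) = \left(-102383 - 3525278\right) \left(\left(1996 + 464^{2} + 43 \cdot 464\right) + 860 \sqrt{1198}\right) = - 3627661 \left(\left(1996 + 215296 + 19952\right) + 860 \sqrt{1198}\right) = - 3627661 \left(237244 + 860 \sqrt{1198}\right) = -860640806284 - 3119788460 \sqrt{1198}$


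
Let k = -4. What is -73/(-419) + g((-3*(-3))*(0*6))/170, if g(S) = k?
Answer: 5367/35615 ≈ 0.15069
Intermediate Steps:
g(S) = -4
-73/(-419) + g((-3*(-3))*(0*6))/170 = -73/(-419) - 4/170 = -73*(-1/419) - 4*1/170 = 73/419 - 2/85 = 5367/35615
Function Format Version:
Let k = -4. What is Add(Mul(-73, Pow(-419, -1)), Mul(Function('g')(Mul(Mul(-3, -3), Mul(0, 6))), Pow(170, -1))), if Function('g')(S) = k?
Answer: Rational(5367, 35615) ≈ 0.15069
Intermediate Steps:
Function('g')(S) = -4
Add(Mul(-73, Pow(-419, -1)), Mul(Function('g')(Mul(Mul(-3, -3), Mul(0, 6))), Pow(170, -1))) = Add(Mul(-73, Pow(-419, -1)), Mul(-4, Pow(170, -1))) = Add(Mul(-73, Rational(-1, 419)), Mul(-4, Rational(1, 170))) = Add(Rational(73, 419), Rational(-2, 85)) = Rational(5367, 35615)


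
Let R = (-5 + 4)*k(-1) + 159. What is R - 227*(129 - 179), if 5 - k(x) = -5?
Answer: 11499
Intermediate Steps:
k(x) = 10 (k(x) = 5 - 1*(-5) = 5 + 5 = 10)
R = 149 (R = (-5 + 4)*10 + 159 = -1*10 + 159 = -10 + 159 = 149)
R - 227*(129 - 179) = 149 - 227*(129 - 179) = 149 - 227*(-50) = 149 + 11350 = 11499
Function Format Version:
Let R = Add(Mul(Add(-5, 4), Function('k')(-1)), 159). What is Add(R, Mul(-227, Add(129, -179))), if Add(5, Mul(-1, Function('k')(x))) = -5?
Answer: 11499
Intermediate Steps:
Function('k')(x) = 10 (Function('k')(x) = Add(5, Mul(-1, -5)) = Add(5, 5) = 10)
R = 149 (R = Add(Mul(Add(-5, 4), 10), 159) = Add(Mul(-1, 10), 159) = Add(-10, 159) = 149)
Add(R, Mul(-227, Add(129, -179))) = Add(149, Mul(-227, Add(129, -179))) = Add(149, Mul(-227, -50)) = Add(149, 11350) = 11499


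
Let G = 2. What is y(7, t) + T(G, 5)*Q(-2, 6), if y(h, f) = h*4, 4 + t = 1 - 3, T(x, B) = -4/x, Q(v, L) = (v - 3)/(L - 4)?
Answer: 33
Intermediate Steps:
Q(v, L) = (-3 + v)/(-4 + L)
t = -6 (t = -4 + (1 - 3) = -4 - 2 = -6)
y(h, f) = 4*h
y(7, t) + T(G, 5)*Q(-2, 6) = 4*7 + (-4/2)*((-3 - 2)/(-4 + 6)) = 28 + (-4*1/2)*(-5/2) = 28 - (-5) = 28 - 2*(-5/2) = 28 + 5 = 33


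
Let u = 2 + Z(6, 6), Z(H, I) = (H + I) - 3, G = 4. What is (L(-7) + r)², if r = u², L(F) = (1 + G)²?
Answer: 21316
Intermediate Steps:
Z(H, I) = -3 + H + I
u = 11 (u = 2 + (-3 + 6 + 6) = 2 + 9 = 11)
L(F) = 25 (L(F) = (1 + 4)² = 5² = 25)
r = 121 (r = 11² = 121)
(L(-7) + r)² = (25 + 121)² = 146² = 21316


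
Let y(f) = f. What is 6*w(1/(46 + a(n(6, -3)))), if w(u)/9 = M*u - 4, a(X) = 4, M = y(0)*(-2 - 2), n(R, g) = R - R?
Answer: -216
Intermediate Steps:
n(R, g) = 0
M = 0 (M = 0*(-2 - 2) = 0*(-4) = 0)
w(u) = -36 (w(u) = 9*(0*u - 4) = 9*(0 - 4) = 9*(-4) = -36)
6*w(1/(46 + a(n(6, -3)))) = 6*(-36) = -216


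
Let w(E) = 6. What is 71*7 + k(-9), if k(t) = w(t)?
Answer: 503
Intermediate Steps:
k(t) = 6
71*7 + k(-9) = 71*7 + 6 = 497 + 6 = 503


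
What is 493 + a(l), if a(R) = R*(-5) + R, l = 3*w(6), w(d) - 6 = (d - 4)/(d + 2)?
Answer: 418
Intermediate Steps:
w(d) = 6 + (-4 + d)/(2 + d) (w(d) = 6 + (d - 4)/(d + 2) = 6 + (-4 + d)/(2 + d))
l = 75/4 (l = 3*((8 + 7*6)/(2 + 6)) = 3*((8 + 42)/8) = 3*((⅛)*50) = 3*(25/4) = 75/4 ≈ 18.750)
a(R) = -4*R (a(R) = -5*R + R = -4*R)
493 + a(l) = 493 - 4*75/4 = 493 - 75 = 418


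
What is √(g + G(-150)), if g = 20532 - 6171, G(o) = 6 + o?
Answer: √14217 ≈ 119.24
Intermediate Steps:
g = 14361
√(g + G(-150)) = √(14361 + (6 - 150)) = √(14361 - 144) = √14217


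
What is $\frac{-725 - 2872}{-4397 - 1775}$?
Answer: $\frac{3597}{6172} \approx 0.58279$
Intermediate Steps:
$\frac{-725 - 2872}{-4397 - 1775} = \frac{-725 - 2872}{-6172} = \left(-3597\right) \left(- \frac{1}{6172}\right) = \frac{3597}{6172}$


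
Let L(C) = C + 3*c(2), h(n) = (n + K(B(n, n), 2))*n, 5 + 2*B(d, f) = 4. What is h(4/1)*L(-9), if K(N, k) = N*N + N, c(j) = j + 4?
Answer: 135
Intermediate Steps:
B(d, f) = -½ (B(d, f) = -5/2 + (½)*4 = -5/2 + 2 = -½)
c(j) = 4 + j
K(N, k) = N + N² (K(N, k) = N² + N = N + N²)
h(n) = n*(-¼ + n) (h(n) = (n - (1 - ½)/2)*n = (n - ½*½)*n = (n - ¼)*n = (-¼ + n)*n = n*(-¼ + n))
L(C) = 18 + C (L(C) = C + 3*(4 + 2) = C + 3*6 = C + 18 = 18 + C)
h(4/1)*L(-9) = ((4/1)*(-¼ + 4/1))*(18 - 9) = ((4*1)*(-¼ + 4*1))*9 = (4*(-¼ + 4))*9 = (4*(15/4))*9 = 15*9 = 135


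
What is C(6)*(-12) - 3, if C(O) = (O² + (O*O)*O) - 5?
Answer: -2967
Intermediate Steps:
C(O) = -5 + O² + O³ (C(O) = (O² + O²*O) - 5 = (O² + O³) - 5 = -5 + O² + O³)
C(6)*(-12) - 3 = (-5 + 6² + 6³)*(-12) - 3 = (-5 + 36 + 216)*(-12) - 3 = 247*(-12) - 3 = -2964 - 3 = -2967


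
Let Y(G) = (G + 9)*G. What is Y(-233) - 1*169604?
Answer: -117412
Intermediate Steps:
Y(G) = G*(9 + G) (Y(G) = (9 + G)*G = G*(9 + G))
Y(-233) - 1*169604 = -233*(9 - 233) - 1*169604 = -233*(-224) - 169604 = 52192 - 169604 = -117412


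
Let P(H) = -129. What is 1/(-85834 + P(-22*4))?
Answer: -1/85963 ≈ -1.1633e-5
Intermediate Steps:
1/(-85834 + P(-22*4)) = 1/(-85834 - 129) = 1/(-85963) = -1/85963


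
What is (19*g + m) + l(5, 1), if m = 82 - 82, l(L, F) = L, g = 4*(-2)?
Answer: -147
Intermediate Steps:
g = -8
m = 0
(19*g + m) + l(5, 1) = (19*(-8) + 0) + 5 = (-152 + 0) + 5 = -152 + 5 = -147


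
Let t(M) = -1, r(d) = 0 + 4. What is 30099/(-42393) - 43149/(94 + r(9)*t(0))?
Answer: -203547163/423930 ≈ -480.14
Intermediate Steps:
r(d) = 4
30099/(-42393) - 43149/(94 + r(9)*t(0)) = 30099/(-42393) - 43149/(94 + 4*(-1)) = 30099*(-1/42393) - 43149/(94 - 4) = -10033/14131 - 43149/90 = -10033/14131 - 43149*1/90 = -10033/14131 - 14383/30 = -203547163/423930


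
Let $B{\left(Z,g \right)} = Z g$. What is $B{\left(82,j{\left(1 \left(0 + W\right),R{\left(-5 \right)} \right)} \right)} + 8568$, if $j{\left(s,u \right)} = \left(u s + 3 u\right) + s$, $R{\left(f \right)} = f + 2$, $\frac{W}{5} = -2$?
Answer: $9470$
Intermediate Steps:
$W = -10$ ($W = 5 \left(-2\right) = -10$)
$R{\left(f \right)} = 2 + f$
$j{\left(s,u \right)} = s + 3 u + s u$ ($j{\left(s,u \right)} = \left(s u + 3 u\right) + s = \left(3 u + s u\right) + s = s + 3 u + s u$)
$B{\left(82,j{\left(1 \left(0 + W\right),R{\left(-5 \right)} \right)} \right)} + 8568 = 82 \left(1 \left(0 - 10\right) + 3 \left(2 - 5\right) + 1 \left(0 - 10\right) \left(2 - 5\right)\right) + 8568 = 82 \left(1 \left(-10\right) + 3 \left(-3\right) + 1 \left(-10\right) \left(-3\right)\right) + 8568 = 82 \left(-10 - 9 - -30\right) + 8568 = 82 \left(-10 - 9 + 30\right) + 8568 = 82 \cdot 11 + 8568 = 902 + 8568 = 9470$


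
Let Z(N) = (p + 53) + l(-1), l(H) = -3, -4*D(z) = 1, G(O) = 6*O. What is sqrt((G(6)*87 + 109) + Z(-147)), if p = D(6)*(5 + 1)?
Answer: 3*sqrt(1462)/2 ≈ 57.354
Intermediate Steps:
D(z) = -1/4 (D(z) = -1/4*1 = -1/4)
p = -3/2 (p = -(5 + 1)/4 = -1/4*6 = -3/2 ≈ -1.5000)
Z(N) = 97/2 (Z(N) = (-3/2 + 53) - 3 = 103/2 - 3 = 97/2)
sqrt((G(6)*87 + 109) + Z(-147)) = sqrt(((6*6)*87 + 109) + 97/2) = sqrt((36*87 + 109) + 97/2) = sqrt((3132 + 109) + 97/2) = sqrt(3241 + 97/2) = sqrt(6579/2) = 3*sqrt(1462)/2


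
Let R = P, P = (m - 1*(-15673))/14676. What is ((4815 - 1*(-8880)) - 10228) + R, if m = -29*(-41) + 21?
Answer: 50898575/14676 ≈ 3468.1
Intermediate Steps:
m = 1210 (m = 1189 + 21 = 1210)
P = 16883/14676 (P = (1210 - 1*(-15673))/14676 = (1210 + 15673)*(1/14676) = 16883*(1/14676) = 16883/14676 ≈ 1.1504)
R = 16883/14676 ≈ 1.1504
((4815 - 1*(-8880)) - 10228) + R = ((4815 - 1*(-8880)) - 10228) + 16883/14676 = ((4815 + 8880) - 10228) + 16883/14676 = (13695 - 10228) + 16883/14676 = 3467 + 16883/14676 = 50898575/14676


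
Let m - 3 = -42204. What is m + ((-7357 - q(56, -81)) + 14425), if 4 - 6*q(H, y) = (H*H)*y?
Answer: -232409/3 ≈ -77470.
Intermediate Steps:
q(H, y) = ⅔ - y*H²/6 (q(H, y) = ⅔ - H*H*y/6 = ⅔ - H²*y/6 = ⅔ - y*H²/6)
m = -42201 (m = 3 - 42204 = -42201)
m + ((-7357 - q(56, -81)) + 14425) = -42201 + ((-7357 - (⅔ - ⅙*(-81)*56²)) + 14425) = -42201 + ((-7357 - (⅔ - ⅙*(-81)*3136)) + 14425) = -42201 + ((-7357 - (⅔ + 42336)) + 14425) = -42201 + ((-7357 - 1*127010/3) + 14425) = -42201 + ((-7357 - 127010/3) + 14425) = -42201 + (-149081/3 + 14425) = -42201 - 105806/3 = -232409/3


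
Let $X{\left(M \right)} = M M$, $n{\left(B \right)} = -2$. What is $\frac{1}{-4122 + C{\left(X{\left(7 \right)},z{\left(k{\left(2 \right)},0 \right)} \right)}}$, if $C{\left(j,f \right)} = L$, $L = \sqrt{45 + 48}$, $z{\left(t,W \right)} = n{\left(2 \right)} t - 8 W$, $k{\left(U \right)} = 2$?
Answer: $- \frac{1374}{5663597} - \frac{\sqrt{93}}{16990791} \approx -0.00024317$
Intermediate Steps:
$X{\left(M \right)} = M^{2}$
$z{\left(t,W \right)} = - 8 W - 2 t$ ($z{\left(t,W \right)} = - 2 t - 8 W = - 8 W - 2 t$)
$L = \sqrt{93} \approx 9.6436$
$C{\left(j,f \right)} = \sqrt{93}$
$\frac{1}{-4122 + C{\left(X{\left(7 \right)},z{\left(k{\left(2 \right)},0 \right)} \right)}} = \frac{1}{-4122 + \sqrt{93}}$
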